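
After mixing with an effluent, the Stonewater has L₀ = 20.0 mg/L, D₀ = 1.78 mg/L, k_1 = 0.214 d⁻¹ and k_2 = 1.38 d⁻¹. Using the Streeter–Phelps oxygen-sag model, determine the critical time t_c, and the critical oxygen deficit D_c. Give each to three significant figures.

t_c = [1/(k_2−k_1)] ln[(k_2/k_1)(1 − D₀(k_2−k_1)/(k_1 L₀))]
= [1/(1.38−0.214)] ln[(1.38/0.214)(1 − 1.78×1.166/(0.214×20.0))]
= (1/1.166) ln[6.449 × 0.5151] = 0.8576 × ln(3.322) = 0.8576 × 1.200 = 1.030 d.
D_c = (k_1/k_2) L₀ e^(−k_1 t_c) = (0.214/1.38) × 20.0 × e^(−0.214×1.030) = 0.1551 × 20.0 × 0.8023 = 2.488 mg/L.

t_c ≈ 1.03 d; D_c ≈ 2.49 mg/L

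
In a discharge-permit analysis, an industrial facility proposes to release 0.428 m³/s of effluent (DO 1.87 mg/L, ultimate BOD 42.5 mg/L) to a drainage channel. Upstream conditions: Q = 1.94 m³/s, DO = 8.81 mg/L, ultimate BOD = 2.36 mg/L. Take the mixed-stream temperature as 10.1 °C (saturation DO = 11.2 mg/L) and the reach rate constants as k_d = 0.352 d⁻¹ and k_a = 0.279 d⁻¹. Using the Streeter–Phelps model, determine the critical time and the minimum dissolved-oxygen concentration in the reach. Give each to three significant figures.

Mixed DO = (1.94×8.81 + 0.428×1.87)/(1.94+0.428) = 17.89/2.368 = 7.556 mg/L.
Mixed L₀ = (1.94×2.36 + 0.428×42.5)/(2.368) = 22.77/2.368 = 9.615 mg/L.
Initial deficit D₀ = C_s − DO₀ = 11.2 − 7.556 = 3.644 mg/L.
t_c = (1/-0.07300) ln[(0.279/0.352)(1 − 3.644×-0.07300/(0.352×9.615))] = -13.70 × ln(0.8549) = 2.147 d.
D_c = (0.352/0.279) × 9.615 × e^(−0.352×2.147) = 1.262 × 9.615 × 0.4696 = 5.697 mg/L.
Minimum DO = 11.2 − 5.697 = 5.503 mg/L.

t_c ≈ 2.15 d; minimum DO ≈ 5.50 mg/L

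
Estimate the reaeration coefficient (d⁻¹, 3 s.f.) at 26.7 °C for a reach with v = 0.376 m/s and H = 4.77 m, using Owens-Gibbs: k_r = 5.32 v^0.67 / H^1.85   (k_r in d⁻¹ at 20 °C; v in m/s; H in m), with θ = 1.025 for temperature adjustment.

k_r(20) = 5.32 × 0.376^0.67 / 4.77^1.85 = 5.32 × 0.5192 / 18.00 = 0.1535 d⁻¹.
k_r(26.7) = 0.1535 × 1.025^(26.7−20) = 0.1535 × 1.180 = 0.1811 d⁻¹.

k_r ≈ 0.181 d⁻¹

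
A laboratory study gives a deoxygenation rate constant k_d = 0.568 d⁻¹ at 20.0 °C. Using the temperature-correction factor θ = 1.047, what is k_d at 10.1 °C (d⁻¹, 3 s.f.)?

k_d ≈ 0.360 d⁻¹

k_d(T₂) = k_d(T₁) · θ^(T₂−T₁) = 0.568 × 1.047^(10.1−20.0)
= 0.568 × 1.047^-9.90 = 0.568 × 0.6346 = 0.3605 d⁻¹.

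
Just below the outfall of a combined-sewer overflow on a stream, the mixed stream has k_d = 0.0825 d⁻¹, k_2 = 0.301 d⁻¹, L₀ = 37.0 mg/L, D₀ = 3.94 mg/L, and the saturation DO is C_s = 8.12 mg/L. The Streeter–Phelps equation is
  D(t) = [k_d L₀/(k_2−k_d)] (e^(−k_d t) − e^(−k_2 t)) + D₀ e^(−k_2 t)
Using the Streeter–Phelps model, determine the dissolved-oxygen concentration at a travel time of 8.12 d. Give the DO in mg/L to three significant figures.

k_d L₀/(k_2−k_d) = 0.0825×37.0/(0.301−0.0825) = 3.053/0.2185 = 13.97 mg/L.
e^(−k_d t) = e^(−0.0825×8.120) = 0.5118; e^(−k_2 t) = e^(−0.301×8.120) = 0.08680.
D = 13.97 × (0.5118 − 0.08680) + 3.94 × 0.08680 = 5.937 + 0.3420 = 6.279 mg/L.
DO = C_s − D = 8.12 − 6.279 = 1.841 mg/L.

DO ≈ 1.84 mg/L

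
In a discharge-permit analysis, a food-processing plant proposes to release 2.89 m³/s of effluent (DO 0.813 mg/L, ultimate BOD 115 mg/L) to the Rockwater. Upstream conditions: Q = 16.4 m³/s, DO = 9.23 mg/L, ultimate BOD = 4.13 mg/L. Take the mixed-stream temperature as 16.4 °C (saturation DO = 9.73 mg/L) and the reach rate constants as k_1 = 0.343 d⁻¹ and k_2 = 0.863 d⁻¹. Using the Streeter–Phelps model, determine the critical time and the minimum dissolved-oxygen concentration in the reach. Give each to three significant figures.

Mixed DO = (16.4×9.23 + 2.89×0.813)/(16.4+2.89) = 153.7/19.29 = 7.969 mg/L.
Mixed L₀ = (16.4×4.13 + 2.89×115)/(19.29) = 400.1/19.29 = 20.74 mg/L.
Initial deficit D₀ = C_s − DO₀ = 9.73 − 7.969 = 1.761 mg/L.
t_c = (1/0.5200) ln[(0.863/0.343)(1 − 1.761×0.5200/(0.343×20.74))] = 1.923 × ln(2.192) = 1.509 d.
D_c = (0.343/0.863) × 20.74 × e^(−0.343×1.509) = 0.3975 × 20.74 × 0.5959 = 4.912 mg/L.
Minimum DO = 9.73 − 4.912 = 4.818 mg/L.

t_c ≈ 1.51 d; minimum DO ≈ 4.82 mg/L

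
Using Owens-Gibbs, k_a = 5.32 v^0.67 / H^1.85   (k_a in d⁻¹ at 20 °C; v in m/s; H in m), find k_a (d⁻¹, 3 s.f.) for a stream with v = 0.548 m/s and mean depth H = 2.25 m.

k_a ≈ 0.793 d⁻¹

k_a = 5.32 × 0.548^0.67 / 2.25^1.85 = 5.32 × 0.6683 / 4.483 = 0.7932 d⁻¹.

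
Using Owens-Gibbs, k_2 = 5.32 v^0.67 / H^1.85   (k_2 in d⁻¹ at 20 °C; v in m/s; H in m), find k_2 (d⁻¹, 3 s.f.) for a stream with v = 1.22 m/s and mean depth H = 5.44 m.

k_2 ≈ 0.265 d⁻¹

k_2 = 5.32 × 1.22^0.67 / 5.44^1.85 = 5.32 × 1.143 / 22.95 = 0.2648 d⁻¹.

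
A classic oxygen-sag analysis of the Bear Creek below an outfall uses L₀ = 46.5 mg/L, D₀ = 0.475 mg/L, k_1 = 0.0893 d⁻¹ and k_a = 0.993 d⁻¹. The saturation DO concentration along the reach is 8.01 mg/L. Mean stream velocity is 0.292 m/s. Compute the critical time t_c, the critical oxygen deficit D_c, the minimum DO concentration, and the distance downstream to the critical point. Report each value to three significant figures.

At the critical point dD/dt = 0, so k_1 L₀ e^(−k_1 t) = k_a D. Substituting D(t) from the Streeter–Phelps equation and solving for t gives
t_c = ln[(k_a/k_1)(1 − D₀(k_a−k_1)/(k_1 L₀))] / (k_a−k_1).
Here k_a−k_1 = 0.9037 d⁻¹ and 1 − D₀(k_a−k_1)/(k_1 L₀) = 1 − 0.475×0.9037/(0.0893×46.5) = 0.8966, so
t_c = ln(11.12 × 0.8966) / 0.9037 = 2.300 / 0.9037 = 2.545 d.
D_c = (k_1/k_a) L₀ e^(−k_1 t_c) = (0.0893/0.993) × 46.5 × e^(−0.0893×2.545) = 0.08993 × 46.5 × 0.7967 = 3.332 mg/L.
Minimum DO = C_s − D_c = 8.01 − 3.332 = 4.678 mg/L.
x_c = v t_c = 0.292 m/s × 2.545 d × 86400 s/d = 64200 m ≈ 64.2 km.

t_c ≈ 2.54 d; D_c ≈ 3.33 mg/L; min DO ≈ 4.68 mg/L; x_c ≈ 64.2 km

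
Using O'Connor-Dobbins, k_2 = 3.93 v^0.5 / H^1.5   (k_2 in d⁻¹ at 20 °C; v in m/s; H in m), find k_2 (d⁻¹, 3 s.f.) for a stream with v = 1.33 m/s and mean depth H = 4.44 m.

k_2 = 3.93 × 1.33^0.5 / 4.44^1.5 = 3.93 × 1.153 / 9.356 = 0.4844 d⁻¹.

k_2 ≈ 0.484 d⁻¹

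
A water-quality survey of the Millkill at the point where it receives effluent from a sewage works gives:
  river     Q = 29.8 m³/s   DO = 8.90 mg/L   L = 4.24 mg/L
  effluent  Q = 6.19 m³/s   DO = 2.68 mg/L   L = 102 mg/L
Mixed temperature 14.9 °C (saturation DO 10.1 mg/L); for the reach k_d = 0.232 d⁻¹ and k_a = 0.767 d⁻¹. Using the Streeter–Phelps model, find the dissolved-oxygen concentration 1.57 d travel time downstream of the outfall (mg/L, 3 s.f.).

DO ≈ 5.81 mg/L

Mixed DO = (29.8×8.90 + 6.19×2.68)/(29.8+6.19) = 281.8/35.99 = 7.830 mg/L.
Mixed L₀ = (29.8×4.24 + 6.19×102)/(35.99) = 757.7/35.99 = 21.05 mg/L.
Initial deficit D₀ = C_s − DO₀ = 10.1 − 7.830 = 2.270 mg/L.
D(1.57) = [0.232×21.05/(0.767−0.232)](e^(−0.232×1.57) − e^(−0.767×1.57)) + 2.270 e^(−0.767×1.57)
= 9.130 × (0.6947 − 0.2999) + 2.270 × 0.2999 = 4.285 mg/L.
DO = 10.1 − 4.285 = 5.815 mg/L.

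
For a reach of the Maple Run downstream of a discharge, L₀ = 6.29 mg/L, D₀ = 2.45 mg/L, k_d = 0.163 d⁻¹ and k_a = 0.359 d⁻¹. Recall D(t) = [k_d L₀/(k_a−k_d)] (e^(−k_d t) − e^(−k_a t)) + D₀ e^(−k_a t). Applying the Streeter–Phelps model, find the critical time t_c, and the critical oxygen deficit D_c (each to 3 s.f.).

t_c = [1/(k_a−k_d)] ln[(k_a/k_d)(1 − D₀(k_a−k_d)/(k_d L₀))]
= [1/(0.359−0.163)] ln[(0.359/0.163)(1 − 2.45×0.1960/(0.163×6.29))]
= (1/0.1960) ln[2.202 × 0.5316] = 5.102 × ln(1.171) = 5.102 × 0.1578 = 0.8050 d.
L(t_c) = L₀ e^(−k_d t_c) = 6.29 × 0.8770 = 5.517 mg/L, and at the critical point k_a D_c = k_d L, so D_c = (0.163/0.359) × 5.517 = 2.505 mg/L.

t_c ≈ 0.805 d; D_c ≈ 2.50 mg/L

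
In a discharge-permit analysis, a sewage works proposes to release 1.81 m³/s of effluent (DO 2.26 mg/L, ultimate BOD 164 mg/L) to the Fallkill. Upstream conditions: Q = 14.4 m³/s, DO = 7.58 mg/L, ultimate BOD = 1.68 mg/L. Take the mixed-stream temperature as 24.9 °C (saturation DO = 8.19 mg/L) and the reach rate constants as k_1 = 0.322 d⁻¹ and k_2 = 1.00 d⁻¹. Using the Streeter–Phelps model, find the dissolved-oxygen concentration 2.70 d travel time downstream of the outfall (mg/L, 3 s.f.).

Mixed DO = (14.4×7.58 + 1.81×2.26)/(14.4+1.81) = 113.2/16.21 = 6.986 mg/L.
Mixed L₀ = (14.4×1.68 + 1.81×164)/(16.21) = 321.0/16.21 = 19.80 mg/L.
Initial deficit D₀ = C_s − DO₀ = 8.19 − 6.986 = 1.204 mg/L.
D(2.70) = [0.322×19.80/(1.00−0.322)](e^(−0.322×2.70) − e^(−1.00×2.70)) + 1.204 e^(−1.00×2.70)
= 9.406 × (0.4192 − 0.06721) + 1.204 × 0.06721 = 3.392 mg/L.
DO = 8.19 − 3.392 = 4.798 mg/L.

DO ≈ 4.80 mg/L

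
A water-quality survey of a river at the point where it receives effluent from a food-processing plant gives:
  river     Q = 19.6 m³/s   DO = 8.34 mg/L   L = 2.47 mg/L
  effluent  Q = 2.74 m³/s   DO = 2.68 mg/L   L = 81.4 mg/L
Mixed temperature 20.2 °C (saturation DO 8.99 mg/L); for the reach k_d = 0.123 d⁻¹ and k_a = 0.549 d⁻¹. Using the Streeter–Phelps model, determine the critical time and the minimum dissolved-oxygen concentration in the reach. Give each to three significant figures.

Mixed DO = (19.6×8.34 + 2.74×2.68)/(19.6+2.74) = 170.8/22.34 = 7.646 mg/L.
Mixed L₀ = (19.6×2.47 + 2.74×81.4)/(22.34) = 271.4/22.34 = 12.15 mg/L.
Initial deficit D₀ = C_s − DO₀ = 8.99 − 7.646 = 1.344 mg/L.
t_c = (1/0.4260) ln[(0.549/0.123)(1 − 1.344×0.4260/(0.123×12.15))] = 2.347 × ln(2.753) = 2.377 d.
D_c = (0.123/0.549) × 12.15 × e^(−0.123×2.377) = 0.2240 × 12.15 × 0.7465 = 2.032 mg/L.
Minimum DO = 8.99 − 2.032 = 6.958 mg/L.

t_c ≈ 2.38 d; minimum DO ≈ 6.96 mg/L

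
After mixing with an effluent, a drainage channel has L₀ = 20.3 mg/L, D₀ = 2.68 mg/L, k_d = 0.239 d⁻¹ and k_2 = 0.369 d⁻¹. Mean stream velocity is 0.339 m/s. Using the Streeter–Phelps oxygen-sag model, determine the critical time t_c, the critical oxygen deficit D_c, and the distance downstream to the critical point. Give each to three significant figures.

With k_2/k_d = 1.544 and 1 − D₀(k_2−k_d)/(k_d L₀) = 0.9282,
t_c = ln(1.544 × 0.9282) / (0.369 − 0.239) = ln(1.433) / 0.1300 = 0.3598/0.1300 = 2.768 d.
D_c = (k_d/k_2) L₀ e^(−k_d t_c) = (0.239/0.369) × 20.3 × e^(−0.239×2.768) = 0.6477 × 20.3 × 0.5161 = 6.785 mg/L.
x_c = v t_c = 0.339 m/s × 2.768 d × 86400 s/d = 81070 m ≈ 81.1 km.

t_c ≈ 2.77 d; D_c ≈ 6.79 mg/L; x_c ≈ 81.1 km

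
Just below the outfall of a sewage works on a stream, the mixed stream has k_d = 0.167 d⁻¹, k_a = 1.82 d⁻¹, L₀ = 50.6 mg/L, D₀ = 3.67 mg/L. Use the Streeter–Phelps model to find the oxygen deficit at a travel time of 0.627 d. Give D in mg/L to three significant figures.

k_d L₀/(k_a−k_d) = 0.167×50.6/(1.82−0.167) = 8.450/1.653 = 5.112 mg/L.
e^(−k_d t) = e^(−0.167×0.6270) = 0.9006; e^(−k_a t) = e^(−1.82×0.6270) = 0.3195.
D = 5.112 × (0.9006 − 0.3195) + 3.67 × 0.3195 = 2.971 + 1.172 = 4.143 mg/L.

D ≈ 4.14 mg/L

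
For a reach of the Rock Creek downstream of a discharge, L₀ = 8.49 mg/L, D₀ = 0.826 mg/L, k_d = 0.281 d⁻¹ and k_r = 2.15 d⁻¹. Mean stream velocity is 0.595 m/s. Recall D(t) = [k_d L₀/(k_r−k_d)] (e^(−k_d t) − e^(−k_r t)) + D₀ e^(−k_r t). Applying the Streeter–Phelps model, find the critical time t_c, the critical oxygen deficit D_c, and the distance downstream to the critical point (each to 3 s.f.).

t_c ≈ 0.531 d; D_c ≈ 0.956 mg/L; x_c ≈ 27.3 km

With k_r/k_d = 7.651 and 1 − D₀(k_r−k_d)/(k_d L₀) = 0.3529,
t_c = ln(7.651 × 0.3529) / (2.15 − 0.281) = ln(2.700) / 1.869 = 0.9933/1.869 = 0.5315 d.
D_c = (k_d/k_r) L₀ e^(−k_d t_c) = (0.281/2.15) × 8.49 × e^(−0.281×0.5315) = 0.1307 × 8.49 × 0.8613 = 0.9557 mg/L.
x_c = v t_c = 0.595 m/s × 0.5315 d × 86400 s/d = 27320 m ≈ 27.3 km.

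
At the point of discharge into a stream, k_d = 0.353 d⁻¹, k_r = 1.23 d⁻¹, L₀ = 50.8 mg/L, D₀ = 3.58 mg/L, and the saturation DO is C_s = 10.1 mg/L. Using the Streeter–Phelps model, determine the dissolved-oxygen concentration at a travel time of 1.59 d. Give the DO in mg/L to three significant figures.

k_d L₀/(k_r−k_d) = 0.353×50.8/(1.23−0.353) = 17.93/0.8770 = 20.45 mg/L.
e^(−k_d t) = e^(−0.353×1.590) = 0.5705; e^(−k_r t) = e^(−1.23×1.590) = 0.1415.
D = 20.45 × (0.5705 − 0.1415) + 3.58 × 0.1415 = 8.772 + 0.5064 = 9.279 mg/L.
DO = C_s − D = 10.1 − 9.279 = 0.8212 mg/L.

DO ≈ 0.821 mg/L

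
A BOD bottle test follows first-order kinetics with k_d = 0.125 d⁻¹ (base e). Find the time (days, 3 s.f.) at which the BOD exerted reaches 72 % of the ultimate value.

y/L₀ = 1 − e^(−k_d t) = 0.72 ⇒ e^(−k_d t) = 0.280
t = −ln(0.280) / 0.125 = 1.273 / 0.125 = 10.18 d.

t ≈ 10.2 d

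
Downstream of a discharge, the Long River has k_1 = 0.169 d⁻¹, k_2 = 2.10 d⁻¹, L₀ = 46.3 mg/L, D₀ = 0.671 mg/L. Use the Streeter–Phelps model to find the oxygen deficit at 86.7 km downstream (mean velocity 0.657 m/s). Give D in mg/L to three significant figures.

D ≈ 2.99 mg/L

Travel time t = x/v = 86.7 km / (0.657 m/s) = 86700 m / 0.657 m/s = 132000 s = 1.527 d.
k_1 L₀/(k_2−k_1) = 0.169×46.3/(2.10−0.169) = 7.825/1.931 = 4.052 mg/L.
e^(−k_1 t) = e^(−0.169×1.527) = 0.7725; e^(−k_2 t) = e^(−2.10×1.527) = 0.04046.
D = 4.052 × (0.7725 − 0.04046) + 0.671 × 0.04046 = 2.966 + 0.02715 = 2.993 mg/L.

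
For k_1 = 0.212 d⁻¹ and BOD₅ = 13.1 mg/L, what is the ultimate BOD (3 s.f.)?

BOD₅ = L₀(1 − e^(−5k_1)) ⇒ L₀ = BOD₅ / (1 − e^(−5×0.212))
= 13.1 / (1 − 0.3465) = 13.1 / 0.6535 = 20.04 mg/L.

L₀ ≈ 20.0 mg/L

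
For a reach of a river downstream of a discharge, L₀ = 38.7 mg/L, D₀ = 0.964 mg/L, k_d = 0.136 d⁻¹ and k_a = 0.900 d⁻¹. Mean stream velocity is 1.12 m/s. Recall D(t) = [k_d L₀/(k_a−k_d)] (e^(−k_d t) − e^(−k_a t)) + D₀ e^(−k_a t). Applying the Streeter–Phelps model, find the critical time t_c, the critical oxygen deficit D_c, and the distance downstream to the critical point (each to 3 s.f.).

t_c ≈ 2.28 d; D_c ≈ 4.29 mg/L; x_c ≈ 220 km

t_c = [1/(k_a−k_d)] ln[(k_a/k_d)(1 − D₀(k_a−k_d)/(k_d L₀))]
= [1/(0.900−0.136)] ln[(0.900/0.136)(1 − 0.964×0.7640/(0.136×38.7))]
= (1/0.7640) ln[6.618 × 0.8601] = 1.309 × ln(5.692) = 1.309 × 1.739 = 2.276 d.
D_c = (k_d/k_a) L₀ e^(−k_d t_c) = (0.136/0.900) × 38.7 × e^(−0.136×2.276) = 0.1511 × 38.7 × 0.7338 = 4.291 mg/L.
x_c = v t_c = 1.12 m/s × 2.276 d × 86400 s/d = 220300 m ≈ 220 km.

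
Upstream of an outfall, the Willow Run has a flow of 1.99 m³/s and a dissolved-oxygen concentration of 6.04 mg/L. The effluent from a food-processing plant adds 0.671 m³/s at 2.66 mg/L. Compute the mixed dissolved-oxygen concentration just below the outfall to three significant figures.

5.19 mg/L

Flow-weighted mixing: C = (Q_r C_r + Q_w C_w)/(Q_r + Q_w)
= (1.99×6.04 + 0.671×2.66)/(1.99 + 0.671) = 13.80/2.661 = 5.188 mg/L.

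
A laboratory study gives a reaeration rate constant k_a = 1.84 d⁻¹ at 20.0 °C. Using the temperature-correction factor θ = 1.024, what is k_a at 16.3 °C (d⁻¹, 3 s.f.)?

k_a(T₂) = k_a(T₁) · θ^(T₂−T₁) = 1.84 × 1.024^(16.3−20.0)
= 1.84 × 1.024^-3.70 = 1.84 × 0.9160 = 1.685 d⁻¹.

k_a ≈ 1.69 d⁻¹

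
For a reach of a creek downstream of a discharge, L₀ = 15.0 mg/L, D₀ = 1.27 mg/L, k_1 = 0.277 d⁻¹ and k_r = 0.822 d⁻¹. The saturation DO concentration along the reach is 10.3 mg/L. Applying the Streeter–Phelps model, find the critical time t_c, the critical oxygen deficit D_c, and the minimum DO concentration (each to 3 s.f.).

t_c = [1/(k_r−k_1)] ln[(k_r/k_1)(1 − D₀(k_r−k_1)/(k_1 L₀))]
= [1/(0.822−0.277)] ln[(0.822/0.277)(1 − 1.27×0.5450/(0.277×15.0))]
= (1/0.5450) ln[2.968 × 0.8334] = 1.835 × ln(2.473) = 1.835 × 0.9055 = 1.661 d.
L(t_c) = L₀ e^(−k_1 t_c) = 15.0 × 0.6311 = 9.467 mg/L, and at the critical point k_r D_c = k_1 L, so D_c = (0.277/0.822) × 9.467 = 3.190 mg/L.
Minimum DO = C_s − D_c = 10.3 − 3.190 = 7.110 mg/L.

t_c ≈ 1.66 d; D_c ≈ 3.19 mg/L; min DO ≈ 7.11 mg/L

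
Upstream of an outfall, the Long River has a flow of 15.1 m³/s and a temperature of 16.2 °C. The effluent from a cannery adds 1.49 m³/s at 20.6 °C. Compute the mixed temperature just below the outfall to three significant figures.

Flow-weighted mixing: C = (Q_r C_r + Q_w C_w)/(Q_r + Q_w)
= (15.1×16.2 + 1.49×20.6)/(15.1 + 1.49) = 275.3/16.59 = 16.60 °C.

16.6 °C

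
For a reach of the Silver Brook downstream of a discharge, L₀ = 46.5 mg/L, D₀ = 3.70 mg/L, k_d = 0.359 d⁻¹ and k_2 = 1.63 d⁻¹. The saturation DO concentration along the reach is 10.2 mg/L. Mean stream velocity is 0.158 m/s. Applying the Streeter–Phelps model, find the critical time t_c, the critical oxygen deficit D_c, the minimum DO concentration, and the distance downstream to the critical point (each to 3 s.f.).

With k_2/k_d = 4.540 and 1 − D₀(k_2−k_d)/(k_d L₀) = 0.7183,
t_c = ln(4.540 × 0.7183) / (1.63 − 0.359) = ln(3.261) / 1.271 = 1.182/1.271 = 0.9301 d.
L(t_c) = L₀ e^(−k_d t_c) = 46.5 × 0.7161 = 33.30 mg/L, and at the critical point k_2 D_c = k_d L, so D_c = (0.359/1.63) × 33.30 = 7.334 mg/L.
Minimum DO = C_s − D_c = 10.2 − 7.334 = 2.866 mg/L.
x_c = v t_c = 0.158 m/s × 0.9301 d × 86400 s/d = 12700 m ≈ 12.7 km.

t_c ≈ 0.930 d; D_c ≈ 7.33 mg/L; min DO ≈ 2.87 mg/L; x_c ≈ 12.7 km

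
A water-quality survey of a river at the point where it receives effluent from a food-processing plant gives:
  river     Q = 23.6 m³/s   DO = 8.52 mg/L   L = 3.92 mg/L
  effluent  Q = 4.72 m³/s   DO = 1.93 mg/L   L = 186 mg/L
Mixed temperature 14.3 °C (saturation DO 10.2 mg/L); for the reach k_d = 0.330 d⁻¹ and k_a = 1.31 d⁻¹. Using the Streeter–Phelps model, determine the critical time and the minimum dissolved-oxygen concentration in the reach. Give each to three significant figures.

Mixed DO = (23.6×8.52 + 4.72×1.93)/(23.6+4.72) = 210.2/28.32 = 7.422 mg/L.
Mixed L₀ = (23.6×3.92 + 4.72×186)/(28.32) = 970.4/28.32 = 34.27 mg/L.
Initial deficit D₀ = C_s − DO₀ = 10.2 − 7.422 = 2.778 mg/L.
t_c = (1/0.9800) ln[(1.31/0.330)(1 − 2.778×0.9800/(0.330×34.27))] = 1.020 × ln(3.014) = 1.126 d.
D_c = (0.330/1.31) × 34.27 × e^(−0.330×1.126) = 0.2519 × 34.27 × 0.6897 = 5.954 mg/L.
Minimum DO = 10.2 − 5.954 = 4.246 mg/L.

t_c ≈ 1.13 d; minimum DO ≈ 4.25 mg/L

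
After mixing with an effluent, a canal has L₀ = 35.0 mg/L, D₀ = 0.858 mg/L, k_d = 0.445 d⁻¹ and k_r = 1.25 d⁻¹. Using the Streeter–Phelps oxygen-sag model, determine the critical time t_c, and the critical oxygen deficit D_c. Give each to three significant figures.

t_c ≈ 1.23 d; D_c ≈ 7.22 mg/L

With k_r/k_d = 2.809 and 1 − D₀(k_r−k_d)/(k_d L₀) = 0.9557,
t_c = ln(2.809 × 0.9557) / (1.25 − 0.445) = ln(2.684) / 0.8050 = 0.9875/0.8050 = 1.227 d.
D_c = (k_d/k_r) L₀ e^(−k_d t_c) = (0.445/1.25) × 35.0 × e^(−0.445×1.227) = 0.3560 × 35.0 × 0.5793 = 7.219 mg/L.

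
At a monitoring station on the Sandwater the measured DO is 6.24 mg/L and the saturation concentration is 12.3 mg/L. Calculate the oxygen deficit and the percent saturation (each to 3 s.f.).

D ≈ 6.06 mg/L; 50.7 % saturation

D = C_s − C = 12.3 − 6.24 = 6.06 mg/L.
% saturation = 6.24/12.3 × 100 = 50.7 %.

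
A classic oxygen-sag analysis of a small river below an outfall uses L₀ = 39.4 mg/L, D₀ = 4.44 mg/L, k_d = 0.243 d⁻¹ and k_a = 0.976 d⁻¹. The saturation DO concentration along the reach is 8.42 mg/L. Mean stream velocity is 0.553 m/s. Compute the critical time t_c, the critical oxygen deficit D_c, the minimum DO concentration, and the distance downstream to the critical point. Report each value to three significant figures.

t_c ≈ 1.33 d; D_c ≈ 7.10 mg/L; min DO ≈ 1.32 mg/L; x_c ≈ 63.6 km

With k_a/k_d = 4.016 and 1 − D₀(k_a−k_d)/(k_d L₀) = 0.6601,
t_c = ln(4.016 × 0.6601) / (0.976 − 0.243) = ln(2.651) / 0.7330 = 0.9750/0.7330 = 1.330 d.
D_c = (k_d/k_a) L₀ e^(−k_d t_c) = (0.243/0.976) × 39.4 × e^(−0.243×1.330) = 0.2490 × 39.4 × 0.7238 = 7.100 mg/L.
Minimum DO = C_s − D_c = 8.42 − 7.100 = 1.320 mg/L.
x_c = v t_c = 0.553 m/s × 1.330 d × 86400 s/d = 63550 m ≈ 63.6 km.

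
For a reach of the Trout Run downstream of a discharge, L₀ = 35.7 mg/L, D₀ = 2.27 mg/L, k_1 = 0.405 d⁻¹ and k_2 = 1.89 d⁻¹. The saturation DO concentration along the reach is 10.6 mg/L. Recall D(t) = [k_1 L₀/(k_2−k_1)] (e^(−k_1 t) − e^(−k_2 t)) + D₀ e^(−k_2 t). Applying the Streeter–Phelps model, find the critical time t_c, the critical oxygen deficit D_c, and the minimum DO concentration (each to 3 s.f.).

At the critical point dD/dt = 0, so k_1 L₀ e^(−k_1 t) = k_2 D. Substituting D(t) from the Streeter–Phelps equation and solving for t gives
t_c = ln[(k_2/k_1)(1 − D₀(k_2−k_1)/(k_1 L₀))] / (k_2−k_1).
Here k_2−k_1 = 1.485 d⁻¹ and 1 − D₀(k_2−k_1)/(k_1 L₀) = 1 − 2.27×1.485/(0.405×35.7) = 0.7669, so
t_c = ln(4.667 × 0.7669) / 1.485 = 1.275 / 1.485 = 0.8586 d.
L(t_c) = L₀ e^(−k_1 t_c) = 35.7 × 0.7063 = 25.21 mg/L, and at the critical point k_2 D_c = k_1 L, so D_c = (0.405/1.89) × 25.21 = 5.403 mg/L.
Minimum DO = C_s − D_c = 10.6 − 5.403 = 5.197 mg/L.

t_c ≈ 0.859 d; D_c ≈ 5.40 mg/L; min DO ≈ 5.20 mg/L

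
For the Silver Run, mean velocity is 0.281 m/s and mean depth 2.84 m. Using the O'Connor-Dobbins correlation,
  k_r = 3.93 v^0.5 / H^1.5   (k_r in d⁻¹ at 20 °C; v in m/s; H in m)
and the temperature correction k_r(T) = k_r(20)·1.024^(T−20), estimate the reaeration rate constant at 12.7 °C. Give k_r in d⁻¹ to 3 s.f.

k_r ≈ 0.366 d⁻¹

k_r(20) = 3.93 × 0.281^0.5 / 2.84^1.5 = 3.93 × 0.5301 / 4.786 = 0.4353 d⁻¹.
k_r(12.7) = 0.4353 × 1.024^(12.7−20) = 0.4353 × 0.8410 = 0.3661 d⁻¹.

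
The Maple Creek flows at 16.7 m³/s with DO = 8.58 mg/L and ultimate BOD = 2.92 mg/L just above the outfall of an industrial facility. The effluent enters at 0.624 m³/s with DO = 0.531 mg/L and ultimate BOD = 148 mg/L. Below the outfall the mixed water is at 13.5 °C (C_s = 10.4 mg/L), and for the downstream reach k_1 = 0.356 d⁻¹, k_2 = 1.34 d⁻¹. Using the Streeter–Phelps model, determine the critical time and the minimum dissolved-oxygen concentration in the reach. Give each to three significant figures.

t_c ≈ 0.0680 d; minimum DO ≈ 8.29 mg/L

Mixed DO = (16.7×8.58 + 0.624×0.531)/(16.7+0.624) = 143.6/17.32 = 8.290 mg/L.
Mixed L₀ = (16.7×2.92 + 0.624×148)/(17.32) = 141.1/17.32 = 8.146 mg/L.
Initial deficit D₀ = C_s − DO₀ = 10.4 − 8.290 = 2.110 mg/L.
t_c = (1/0.9840) ln[(1.34/0.356)(1 − 2.110×0.9840/(0.356×8.146))] = 1.016 × ln(1.069) = 0.06797 d.
D_c = (0.356/1.34) × 8.146 × e^(−0.356×0.06797) = 0.2657 × 8.146 × 0.9761 = 2.112 mg/L.
Minimum DO = 10.4 − 2.112 = 8.288 mg/L.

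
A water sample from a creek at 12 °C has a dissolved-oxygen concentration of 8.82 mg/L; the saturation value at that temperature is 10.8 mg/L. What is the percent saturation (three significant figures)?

81.7 % saturation

% saturation = C/C_s × 100 = 8.82/10.8 × 100 = 81.7 %.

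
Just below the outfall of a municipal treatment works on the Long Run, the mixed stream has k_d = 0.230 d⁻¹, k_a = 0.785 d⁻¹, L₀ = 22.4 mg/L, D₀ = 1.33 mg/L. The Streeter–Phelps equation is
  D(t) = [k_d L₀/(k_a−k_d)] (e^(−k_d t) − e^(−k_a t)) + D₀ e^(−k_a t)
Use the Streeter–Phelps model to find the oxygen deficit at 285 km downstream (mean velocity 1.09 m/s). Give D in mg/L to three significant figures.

Travel time t = x/v = 285 km / (1.09 m/s) = 285000 m / 1.09 m/s = 261500 s = 3.026 d.
k_d L₀/(k_a−k_d) = 0.230×22.4/(0.785−0.230) = 5.152/0.5550 = 9.283 mg/L.
e^(−k_d t) = e^(−0.230×3.026) = 0.4986; e^(−k_a t) = e^(−0.785×3.026) = 0.09296.
D = 9.283 × (0.4986 − 0.09296) + 1.33 × 0.09296 = 3.765 + 0.1236 = 3.889 mg/L.

D ≈ 3.89 mg/L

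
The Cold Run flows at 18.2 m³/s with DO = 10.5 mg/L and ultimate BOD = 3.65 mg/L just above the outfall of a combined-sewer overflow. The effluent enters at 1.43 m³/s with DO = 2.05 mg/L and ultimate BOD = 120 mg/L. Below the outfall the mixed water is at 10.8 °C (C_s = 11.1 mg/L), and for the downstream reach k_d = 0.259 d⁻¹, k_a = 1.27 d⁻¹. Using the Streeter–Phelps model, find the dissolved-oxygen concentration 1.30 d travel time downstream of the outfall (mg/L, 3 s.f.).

DO ≈ 9.24 mg/L

Mixed DO = (18.2×10.5 + 1.43×2.05)/(18.2+1.43) = 194.0/19.63 = 9.884 mg/L.
Mixed L₀ = (18.2×3.65 + 1.43×120)/(19.63) = 238.0/19.63 = 12.13 mg/L.
Initial deficit D₀ = C_s − DO₀ = 11.1 − 9.884 = 1.216 mg/L.
D(1.30) = [0.259×12.13/(1.27−0.259)](e^(−0.259×1.30) − e^(−1.27×1.30)) + 1.216 e^(−1.27×1.30)
= 3.106 × (0.7141 − 0.1919) + 1.216 × 0.1919 = 1.856 mg/L.
DO = 11.1 − 1.856 = 9.244 mg/L.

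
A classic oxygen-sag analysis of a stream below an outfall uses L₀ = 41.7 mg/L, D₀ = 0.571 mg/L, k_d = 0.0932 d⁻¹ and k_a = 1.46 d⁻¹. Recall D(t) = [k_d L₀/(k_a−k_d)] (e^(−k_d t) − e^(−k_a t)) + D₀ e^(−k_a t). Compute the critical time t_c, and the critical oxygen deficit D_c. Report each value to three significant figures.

t_c ≈ 1.85 d; D_c ≈ 2.24 mg/L

With k_a/k_d = 15.67 and 1 − D₀(k_a−k_d)/(k_d L₀) = 0.7992,
t_c = ln(15.67 × 0.7992) / (1.46 − 0.0932) = ln(12.52) / 1.367 = 2.527/1.367 = 1.849 d.
L(t_c) = L₀ e^(−k_d t_c) = 41.7 × 0.8417 = 35.10 mg/L, and at the critical point k_a D_c = k_d L, so D_c = (0.0932/1.46) × 35.10 = 2.241 mg/L.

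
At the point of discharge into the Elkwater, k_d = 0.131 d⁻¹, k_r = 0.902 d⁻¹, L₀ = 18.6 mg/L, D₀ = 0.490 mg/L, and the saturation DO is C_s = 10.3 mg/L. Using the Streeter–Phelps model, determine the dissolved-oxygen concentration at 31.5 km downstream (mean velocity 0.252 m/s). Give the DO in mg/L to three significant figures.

DO ≈ 8.41 mg/L

Travel time t = x/v = 31.5 km / (0.252 m/s) = 31500 m / 0.252 m/s = 125000 s = 1.447 d.
k_d L₀/(k_r−k_d) = 0.131×18.6/(0.902−0.131) = 2.437/0.7710 = 3.160 mg/L.
e^(−k_d t) = e^(−0.131×1.447) = 0.8274; e^(−k_r t) = e^(−0.902×1.447) = 0.2712.
D = 3.160 × (0.8274 − 0.2712) + 0.490 × 0.2712 = 1.758 + 0.1329 = 1.891 mg/L.
DO = C_s − D = 10.3 − 1.891 = 8.409 mg/L.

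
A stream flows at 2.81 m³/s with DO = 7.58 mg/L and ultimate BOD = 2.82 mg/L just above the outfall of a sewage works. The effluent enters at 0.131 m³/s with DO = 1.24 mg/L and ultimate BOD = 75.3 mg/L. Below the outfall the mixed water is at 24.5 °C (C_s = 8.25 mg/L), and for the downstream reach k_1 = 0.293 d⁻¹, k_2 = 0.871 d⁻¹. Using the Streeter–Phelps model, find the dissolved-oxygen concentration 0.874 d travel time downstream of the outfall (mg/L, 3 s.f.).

DO ≈ 6.86 mg/L

Mixed DO = (2.81×7.58 + 0.131×1.24)/(2.81+0.131) = 21.46/2.941 = 7.298 mg/L.
Mixed L₀ = (2.81×2.82 + 0.131×75.3)/(2.941) = 17.79/2.941 = 6.048 mg/L.
Initial deficit D₀ = C_s − DO₀ = 8.25 − 7.298 = 0.9524 mg/L.
D(0.874) = [0.293×6.048/(0.871−0.293)](e^(−0.293×0.874) − e^(−0.871×0.874)) + 0.9524 e^(−0.871×0.874)
= 3.066 × (0.7741 − 0.4671) + 0.9524 × 0.4671 = 1.386 mg/L.
DO = 8.25 − 1.386 = 6.864 mg/L.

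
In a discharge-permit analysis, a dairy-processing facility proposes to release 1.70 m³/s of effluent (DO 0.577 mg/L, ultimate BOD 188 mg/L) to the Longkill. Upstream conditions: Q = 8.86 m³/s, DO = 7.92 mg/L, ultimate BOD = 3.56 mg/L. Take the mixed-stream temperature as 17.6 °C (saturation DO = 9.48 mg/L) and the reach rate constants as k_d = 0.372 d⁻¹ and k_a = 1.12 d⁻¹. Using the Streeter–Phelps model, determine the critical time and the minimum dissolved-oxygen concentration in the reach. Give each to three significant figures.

t_c ≈ 1.23 d; minimum DO ≈ 2.49 mg/L

Mixed DO = (8.86×7.92 + 1.70×0.577)/(8.86+1.70) = 71.15/10.56 = 6.738 mg/L.
Mixed L₀ = (8.86×3.56 + 1.70×188)/(10.56) = 351.1/10.56 = 33.25 mg/L.
Initial deficit D₀ = C_s − DO₀ = 9.48 − 6.738 = 2.742 mg/L.
t_c = (1/0.7480) ln[(1.12/0.372)(1 − 2.742×0.7480/(0.372×33.25))] = 1.337 × ln(2.512) = 1.231 d.
D_c = (0.372/1.12) × 33.25 × e^(−0.372×1.231) = 0.3321 × 33.25 × 0.6326 = 6.986 mg/L.
Minimum DO = 9.48 − 6.986 = 2.494 mg/L.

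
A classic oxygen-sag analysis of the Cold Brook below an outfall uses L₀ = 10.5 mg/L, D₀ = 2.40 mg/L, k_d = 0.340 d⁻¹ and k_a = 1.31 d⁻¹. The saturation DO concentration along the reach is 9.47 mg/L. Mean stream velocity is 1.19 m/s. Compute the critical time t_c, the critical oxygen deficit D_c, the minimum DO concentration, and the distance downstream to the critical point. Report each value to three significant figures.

t_c = [1/(k_a−k_d)] ln[(k_a/k_d)(1 − D₀(k_a−k_d)/(k_d L₀))]
= [1/(1.31−0.340)] ln[(1.31/0.340)(1 − 2.40×0.9700/(0.340×10.5))]
= (1/0.9700) ln[3.853 × 0.3479] = 1.031 × ln(1.340) = 1.031 × 0.2930 = 0.3021 d.
D_c = (k_d/k_a) L₀ e^(−k_d t_c) = (0.340/1.31) × 10.5 × e^(−0.340×0.3021) = 0.2595 × 10.5 × 0.9024 = 2.459 mg/L.
Minimum DO = C_s − D_c = 9.47 − 2.459 = 7.011 mg/L.
x_c = v t_c = 1.19 m/s × 0.3021 d × 86400 s/d = 31060 m ≈ 31.1 km.

t_c ≈ 0.302 d; D_c ≈ 2.46 mg/L; min DO ≈ 7.01 mg/L; x_c ≈ 31.1 km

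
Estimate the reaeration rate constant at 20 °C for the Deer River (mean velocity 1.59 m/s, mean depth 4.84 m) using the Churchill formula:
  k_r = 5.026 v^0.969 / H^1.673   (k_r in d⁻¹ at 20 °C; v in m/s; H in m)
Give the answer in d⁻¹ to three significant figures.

k_r ≈ 0.563 d⁻¹

k_r = 5.026 × 1.59^0.969 / 4.84^1.673 = 5.026 × 1.567 / 13.99 = 0.5632 d⁻¹.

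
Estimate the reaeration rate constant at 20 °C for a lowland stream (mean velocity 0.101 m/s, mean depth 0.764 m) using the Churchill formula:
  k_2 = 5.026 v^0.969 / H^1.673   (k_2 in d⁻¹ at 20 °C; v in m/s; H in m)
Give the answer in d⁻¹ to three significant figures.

k_2 ≈ 0.855 d⁻¹

k_2 = 5.026 × 0.101^0.969 / 0.764^1.673 = 5.026 × 0.1084 / 0.6374 = 0.8551 d⁻¹.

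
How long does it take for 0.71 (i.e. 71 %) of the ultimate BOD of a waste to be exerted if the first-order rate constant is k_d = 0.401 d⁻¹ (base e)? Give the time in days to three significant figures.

t ≈ 3.09 d

y/L₀ = 1 − e^(−k_d t) = 0.71 ⇒ e^(−k_d t) = 0.290
t = −ln(0.290) / 0.401 = 1.238 / 0.401 = 3.087 d.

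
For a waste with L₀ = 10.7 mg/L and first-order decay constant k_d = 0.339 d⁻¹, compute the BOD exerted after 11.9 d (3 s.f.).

y_t = L₀(1 − e^(−k_d t)) = 10.7 × (1 − e^(−0.339×11.9))
= 10.7 × (1 − 0.01770) = 10.7 × 0.9823 = 10.51 mg/L.

y ≈ 10.5 mg/L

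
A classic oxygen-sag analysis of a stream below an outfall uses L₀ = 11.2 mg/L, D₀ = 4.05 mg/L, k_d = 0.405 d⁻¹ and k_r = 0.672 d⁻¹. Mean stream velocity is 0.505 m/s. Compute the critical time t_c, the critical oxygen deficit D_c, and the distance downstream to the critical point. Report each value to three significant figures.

t_c = [1/(k_r−k_d)] ln[(k_r/k_d)(1 − D₀(k_r−k_d)/(k_d L₀))]
= [1/(0.672−0.405)] ln[(0.672/0.405)(1 − 4.05×0.2670/(0.405×11.2))]
= (1/0.2670) ln[1.659 × 0.7616] = 3.745 × ln(1.264) = 3.745 × 0.2340 = 0.8766 d.
D_c = (k_d/k_r) L₀ e^(−k_d t_c) = (0.405/0.672) × 11.2 × e^(−0.405×0.8766) = 0.6027 × 11.2 × 0.7012 = 4.733 mg/L.
x_c = v t_c = 0.505 m/s × 0.8766 d × 86400 s/d = 38250 m ≈ 38.2 km.

t_c ≈ 0.877 d; D_c ≈ 4.73 mg/L; x_c ≈ 38.2 km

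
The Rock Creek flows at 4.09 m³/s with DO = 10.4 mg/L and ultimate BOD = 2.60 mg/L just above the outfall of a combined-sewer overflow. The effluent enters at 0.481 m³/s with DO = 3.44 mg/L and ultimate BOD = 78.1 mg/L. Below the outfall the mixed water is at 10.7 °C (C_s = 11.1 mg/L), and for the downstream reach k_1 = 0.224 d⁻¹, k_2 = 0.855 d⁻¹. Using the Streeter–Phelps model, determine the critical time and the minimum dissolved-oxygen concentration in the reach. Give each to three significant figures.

Mixed DO = (4.09×10.4 + 0.481×3.44)/(4.09+0.481) = 44.19/4.571 = 9.668 mg/L.
Mixed L₀ = (4.09×2.60 + 0.481×78.1)/(4.571) = 48.20/4.571 = 10.54 mg/L.
Initial deficit D₀ = C_s − DO₀ = 11.1 − 9.668 = 1.432 mg/L.
t_c = (1/0.6310) ln[(0.855/0.224)(1 − 1.432×0.6310/(0.224×10.54))] = 1.585 × ln(2.356) = 1.358 d.
D_c = (0.224/0.855) × 10.54 × e^(−0.224×1.358) = 0.2620 × 10.54 × 0.7377 = 2.038 mg/L.
Minimum DO = 11.1 − 2.038 = 9.062 mg/L.

t_c ≈ 1.36 d; minimum DO ≈ 9.06 mg/L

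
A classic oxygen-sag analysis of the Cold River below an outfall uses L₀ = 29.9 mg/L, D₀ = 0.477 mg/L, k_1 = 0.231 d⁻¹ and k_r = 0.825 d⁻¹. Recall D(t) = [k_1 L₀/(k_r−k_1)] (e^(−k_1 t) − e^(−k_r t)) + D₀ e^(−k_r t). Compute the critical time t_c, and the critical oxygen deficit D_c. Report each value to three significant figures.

At the critical point dD/dt = 0, so k_1 L₀ e^(−k_1 t) = k_r D. Substituting D(t) from the Streeter–Phelps equation and solving for t gives
t_c = ln[(k_r/k_1)(1 − D₀(k_r−k_1)/(k_1 L₀))] / (k_r−k_1).
Here k_r−k_1 = 0.5940 d⁻¹ and 1 − D₀(k_r−k_1)/(k_1 L₀) = 1 − 0.477×0.5940/(0.231×29.9) = 0.9590, so
t_c = ln(3.571 × 0.9590) / 0.5940 = 1.231 / 0.5940 = 2.073 d.
L(t_c) = L₀ e^(−k_1 t_c) = 29.9 × 0.6196 = 18.52 mg/L, and at the critical point k_r D_c = k_1 L, so D_c = (0.231/0.825) × 18.52 = 5.187 mg/L.

t_c ≈ 2.07 d; D_c ≈ 5.19 mg/L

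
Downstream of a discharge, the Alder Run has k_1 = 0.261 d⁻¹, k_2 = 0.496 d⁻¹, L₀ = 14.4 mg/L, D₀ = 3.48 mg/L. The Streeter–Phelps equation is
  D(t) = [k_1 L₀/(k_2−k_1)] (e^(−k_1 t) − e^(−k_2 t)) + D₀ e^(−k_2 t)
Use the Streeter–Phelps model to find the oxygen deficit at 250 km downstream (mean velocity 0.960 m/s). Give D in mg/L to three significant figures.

D ≈ 4.48 mg/L

Travel time t = x/v = 250 km / (0.960 m/s) = 250000 m / 0.960 m/s = 260400 s = 3.014 d.
k_1 L₀/(k_2−k_1) = 0.261×14.4/(0.496−0.261) = 3.758/0.2350 = 15.99 mg/L.
e^(−k_1 t) = e^(−0.261×3.014) = 0.4554; e^(−k_2 t) = e^(−0.496×3.014) = 0.2243.
D = 15.99 × (0.4554 − 0.2243) + 3.48 × 0.2243 = 3.696 + 0.7804 = 4.476 mg/L.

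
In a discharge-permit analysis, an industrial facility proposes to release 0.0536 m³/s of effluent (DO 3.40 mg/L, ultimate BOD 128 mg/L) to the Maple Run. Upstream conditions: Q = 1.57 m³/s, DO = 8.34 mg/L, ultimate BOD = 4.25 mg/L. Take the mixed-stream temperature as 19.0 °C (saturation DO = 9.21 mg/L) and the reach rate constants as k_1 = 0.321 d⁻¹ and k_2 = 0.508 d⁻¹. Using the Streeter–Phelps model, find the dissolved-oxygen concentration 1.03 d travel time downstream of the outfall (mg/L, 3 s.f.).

Mixed DO = (1.57×8.34 + 0.0536×3.40)/(1.57+0.0536) = 13.28/1.624 = 8.177 mg/L.
Mixed L₀ = (1.57×4.25 + 0.0536×128)/(1.624) = 13.53/1.624 = 8.335 mg/L.
Initial deficit D₀ = C_s − DO₀ = 9.21 − 8.177 = 1.033 mg/L.
D(1.03) = [0.321×8.335/(0.508−0.321)](e^(−0.321×1.03) − e^(−0.508×1.03)) + 1.033 e^(−0.508×1.03)
= 14.31 × (0.7185 − 0.5926) + 1.033 × 0.5926 = 2.413 mg/L.
DO = 9.21 − 2.413 = 6.797 mg/L.

DO ≈ 6.80 mg/L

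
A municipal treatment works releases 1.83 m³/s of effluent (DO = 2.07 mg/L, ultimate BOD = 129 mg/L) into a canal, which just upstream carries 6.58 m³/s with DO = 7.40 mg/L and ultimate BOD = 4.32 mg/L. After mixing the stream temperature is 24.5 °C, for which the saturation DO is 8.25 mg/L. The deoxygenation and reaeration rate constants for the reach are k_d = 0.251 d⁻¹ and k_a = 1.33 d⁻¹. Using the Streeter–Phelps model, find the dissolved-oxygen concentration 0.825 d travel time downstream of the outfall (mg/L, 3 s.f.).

Mixed DO = (6.58×7.40 + 1.83×2.07)/(6.58+1.83) = 52.48/8.410 = 6.240 mg/L.
Mixed L₀ = (6.58×4.32 + 1.83×129)/(8.410) = 264.5/8.410 = 31.45 mg/L.
Initial deficit D₀ = C_s − DO₀ = 8.25 − 6.240 = 2.010 mg/L.
D(0.825) = [0.251×31.45/(1.33−0.251)](e^(−0.251×0.825) − e^(−1.33×0.825)) + 2.010 e^(−1.33×0.825)
= 7.316 × (0.8130 − 0.3338) + 2.010 × 0.3338 = 4.176 mg/L.
DO = 8.25 − 4.176 = 4.074 mg/L.

DO ≈ 4.07 mg/L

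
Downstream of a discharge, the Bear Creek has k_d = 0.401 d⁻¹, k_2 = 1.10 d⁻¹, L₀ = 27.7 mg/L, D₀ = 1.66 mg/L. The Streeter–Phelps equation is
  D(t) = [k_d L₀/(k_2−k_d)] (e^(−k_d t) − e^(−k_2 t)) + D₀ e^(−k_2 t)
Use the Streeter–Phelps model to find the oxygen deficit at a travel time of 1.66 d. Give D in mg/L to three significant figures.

k_d L₀/(k_2−k_d) = 0.401×27.7/(1.10−0.401) = 11.11/0.6990 = 15.89 mg/L.
e^(−k_d t) = e^(−0.401×1.660) = 0.5139; e^(−k_2 t) = e^(−1.10×1.660) = 0.1611.
D = 15.89 × (0.5139 − 0.1611) + 1.66 × 0.1611 = 5.608 + 0.2674 = 5.875 mg/L.

D ≈ 5.87 mg/L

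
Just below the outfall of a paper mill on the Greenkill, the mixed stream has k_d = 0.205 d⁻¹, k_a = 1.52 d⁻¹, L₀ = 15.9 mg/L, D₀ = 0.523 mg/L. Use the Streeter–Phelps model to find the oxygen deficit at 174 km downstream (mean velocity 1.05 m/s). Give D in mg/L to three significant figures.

Travel time t = x/v = 174 km / (1.05 m/s) = 174000 m / 1.05 m/s = 165700 s = 1.918 d.
k_d L₀/(k_a−k_d) = 0.205×15.9/(1.52−0.205) = 3.260/1.315 = 2.479 mg/L.
e^(−k_d t) = e^(−0.205×1.918) = 0.6749; e^(−k_a t) = e^(−1.52×1.918) = 0.05419.
D = 2.479 × (0.6749 − 0.05419) + 0.523 × 0.05419 = 1.539 + 0.02834 = 1.567 mg/L.

D ≈ 1.57 mg/L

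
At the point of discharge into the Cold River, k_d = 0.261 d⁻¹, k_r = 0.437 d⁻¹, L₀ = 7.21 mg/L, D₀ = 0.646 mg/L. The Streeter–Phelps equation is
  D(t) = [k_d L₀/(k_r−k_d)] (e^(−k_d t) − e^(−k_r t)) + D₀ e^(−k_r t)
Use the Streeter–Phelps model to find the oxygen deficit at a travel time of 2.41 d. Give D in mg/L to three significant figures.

D ≈ 2.20 mg/L

k_d L₀/(k_r−k_d) = 0.261×7.21/(0.437−0.261) = 1.882/0.1760 = 10.69 mg/L.
e^(−k_d t) = e^(−0.261×2.410) = 0.5331; e^(−k_r t) = e^(−0.437×2.410) = 0.3488.
D = 10.69 × (0.5331 − 0.3488) + 0.646 × 0.3488 = 1.970 + 0.2253 = 2.196 mg/L.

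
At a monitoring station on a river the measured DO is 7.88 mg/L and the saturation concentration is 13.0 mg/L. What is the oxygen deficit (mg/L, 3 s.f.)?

D = C_s − C = 13.0 − 7.88 = 5.12 mg/L.

D ≈ 5.12 mg/L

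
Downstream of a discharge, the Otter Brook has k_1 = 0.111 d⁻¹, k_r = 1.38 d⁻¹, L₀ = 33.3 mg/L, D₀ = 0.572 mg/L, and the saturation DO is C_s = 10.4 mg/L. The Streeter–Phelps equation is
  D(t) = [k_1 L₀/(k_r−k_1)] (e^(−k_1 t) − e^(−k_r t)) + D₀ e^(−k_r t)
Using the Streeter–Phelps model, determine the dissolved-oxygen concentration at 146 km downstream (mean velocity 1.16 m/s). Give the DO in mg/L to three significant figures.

Travel time t = x/v = 146 km / (1.16 m/s) = 146000 m / 1.16 m/s = 125900 s = 1.457 d.
k_1 L₀/(k_r−k_1) = 0.111×33.3/(1.38−0.111) = 3.696/1.269 = 2.913 mg/L.
e^(−k_1 t) = e^(−0.111×1.457) = 0.8507; e^(−k_r t) = e^(−1.38×1.457) = 0.1339.
D = 2.913 × (0.8507 − 0.1339) + 0.572 × 0.1339 = 2.088 + 0.07662 = 2.164 mg/L.
DO = C_s − D = 10.4 − 2.164 = 8.236 mg/L.

DO ≈ 8.24 mg/L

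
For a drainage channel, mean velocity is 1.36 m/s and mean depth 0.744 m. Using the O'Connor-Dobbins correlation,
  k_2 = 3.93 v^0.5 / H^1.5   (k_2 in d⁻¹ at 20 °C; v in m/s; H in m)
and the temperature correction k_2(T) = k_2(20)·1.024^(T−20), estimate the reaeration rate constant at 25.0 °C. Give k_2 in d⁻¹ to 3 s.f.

k_2 ≈ 8.04 d⁻¹

k_2(20) = 3.93 × 1.36^0.5 / 0.744^1.5 = 3.93 × 1.166 / 0.6417 = 7.142 d⁻¹.
k_2(25.0) = 7.142 × 1.024^(25.0−20) = 7.142 × 1.126 = 8.041 d⁻¹.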